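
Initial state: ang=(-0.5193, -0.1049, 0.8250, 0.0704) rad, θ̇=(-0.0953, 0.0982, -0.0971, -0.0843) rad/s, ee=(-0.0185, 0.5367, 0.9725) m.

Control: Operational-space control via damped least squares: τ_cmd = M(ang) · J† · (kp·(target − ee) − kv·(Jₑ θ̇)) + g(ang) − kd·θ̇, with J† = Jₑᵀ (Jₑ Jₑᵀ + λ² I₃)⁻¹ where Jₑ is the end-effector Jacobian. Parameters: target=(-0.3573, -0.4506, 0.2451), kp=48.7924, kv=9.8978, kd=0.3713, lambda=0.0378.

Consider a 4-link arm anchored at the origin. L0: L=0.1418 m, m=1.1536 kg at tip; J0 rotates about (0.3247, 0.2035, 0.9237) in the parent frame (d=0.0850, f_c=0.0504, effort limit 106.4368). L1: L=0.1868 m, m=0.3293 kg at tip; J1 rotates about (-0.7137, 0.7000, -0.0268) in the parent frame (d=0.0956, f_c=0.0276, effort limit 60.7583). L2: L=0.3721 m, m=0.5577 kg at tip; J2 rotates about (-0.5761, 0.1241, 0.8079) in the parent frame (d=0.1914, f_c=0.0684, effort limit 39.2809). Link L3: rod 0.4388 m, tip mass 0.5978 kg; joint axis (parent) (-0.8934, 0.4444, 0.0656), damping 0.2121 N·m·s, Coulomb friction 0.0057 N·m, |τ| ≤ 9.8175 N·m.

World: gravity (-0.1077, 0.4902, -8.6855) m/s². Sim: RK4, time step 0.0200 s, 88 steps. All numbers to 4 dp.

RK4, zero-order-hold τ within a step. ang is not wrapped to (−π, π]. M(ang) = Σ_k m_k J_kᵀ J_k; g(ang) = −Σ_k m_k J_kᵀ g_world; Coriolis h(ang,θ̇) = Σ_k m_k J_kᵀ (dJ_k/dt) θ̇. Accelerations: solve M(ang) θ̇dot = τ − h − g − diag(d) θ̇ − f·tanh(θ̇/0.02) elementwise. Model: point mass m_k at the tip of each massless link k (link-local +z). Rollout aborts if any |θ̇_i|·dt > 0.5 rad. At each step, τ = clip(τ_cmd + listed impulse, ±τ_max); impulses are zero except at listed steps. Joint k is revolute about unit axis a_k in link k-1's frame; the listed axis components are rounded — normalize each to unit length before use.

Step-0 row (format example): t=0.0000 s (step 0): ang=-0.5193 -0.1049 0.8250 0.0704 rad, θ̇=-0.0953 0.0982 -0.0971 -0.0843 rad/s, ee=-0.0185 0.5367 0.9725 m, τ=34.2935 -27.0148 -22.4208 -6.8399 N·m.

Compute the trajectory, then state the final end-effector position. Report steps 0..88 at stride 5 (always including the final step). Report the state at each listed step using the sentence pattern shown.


t=0.1000 s (step 5): ang=0.3697 -0.0952 0.4707 0.9488 rad, θ̇=5.2429 -3.6513 -2.0823 7.5787 rad/s, ee=-0.0991 0.3340 0.9228 m, τ=0.6939 -2.5325 -0.0055 0.3706 N·m.
t=0.2000 s (step 10): ang=0.7086 -0.5528 0.5311 1.4263 rad, θ̇=2.4879 -4.6932 2.2065 2.5925 rad/s, ee=-0.2221 -0.0133 0.8127 m, τ=-3.4351 7.8896 -0.2930 1.2027 N·m.
t=0.3000 s (step 15): ang=0.9116 -0.9769 0.7778 1.5607 rad, θ̇=1.5931 -3.7527 2.3195 0.5105 rad/s, ee=-0.2850 -0.2693 0.6464 m, τ=-5.1055 8.3695 -0.6051 0.5503 N·m.
t=0.4000 s (step 20): ang=1.0308 -1.3091 0.9583 1.5834 rad, θ̇=0.8297 -2.9224 1.2777 0.0903 rad/s, ee=-0.3064 -0.4002 0.4969 m, τ=-4.5073 7.1421 -0.5650 0.0859 N·m.
t=0.5000 s (step 25): ang=1.0863 -1.5655 1.0441 1.5908 rad, θ̇=0.3154 -2.2163 0.5030 0.0752 rad/s, ee=-0.3181 -0.4526 0.3929 m, τ=-3.2693 6.2108 -0.4495 -0.0477 N·m.
t=0.6000 s (step 30): ang=1.1015 -1.7544 1.0723 1.5990 rad, θ̇=0.0151 -1.5731 0.1074 0.0868 rad/s, ee=-0.3298 -0.4687 0.3276 m, τ=-2.2430 5.6172 -0.3351 -0.0054 N·m.
t=0.7000 s (step 35): ang=1.0981 -1.8826 1.0779 1.6071 rad, θ̇=-0.0635 -1.0077 0.0219 0.0767 rad/s, ee=-0.3413 -0.4700 0.2878 m, τ=-1.6492 5.2275 -0.2597 0.0719 N·m.
t=0.8000 s (step 40): ang=1.0917 -1.9605 1.0797 1.6143 rad, θ̇=-0.0621 -0.5747 0.0130 0.0688 rad/s, ee=-0.3502 -0.4661 0.2646 m, τ=-1.3637 4.8456 -0.1825 0.1156 N·m.
t=0.9000 s (step 45): ang=1.0867 -2.0025 1.0812 1.6209 rad, θ̇=-0.0394 -0.2887 0.0106 0.0627 rad/s, ee=-0.3557 -0.4614 0.2525 m, τ=-1.2747 4.5194 -0.1057 0.1294 N·m.
t=1.0000 s (step 50): ang=1.0841 -2.0223 1.0823 1.6266 rad, θ̇=-0.0187 -0.1229 0.0060 0.0528 rad/s, ee=-0.3583 -0.4576 0.2470 m, τ=-1.2738 4.2887 -0.0452 0.1307 N·m.
t=1.1000 s (step 55): ang=1.0831 -2.0298 1.0832 1.6311 rad, θ̇=-0.0087 -0.0386 0.0006 0.0397 rad/s, ee=-0.3590 -0.4550 0.2450 m, τ=-1.2875 4.1482 -0.0120 0.1282 N·m.
t=1.2000 s (step 60): ang=1.0830 -2.0316 1.0839 1.6342 rad, θ̇=-0.0037 -0.0056 -0.0024 0.0284 rad/s, ee=-0.3590 -0.4533 0.2446 m, τ=-1.2998 4.0819 0.0013 0.1244 N·m.
t=1.3000 s (step 65): ang=1.0832 -2.0317 1.0843 1.6364 rad, θ̇=-0.0016 0.0013 -0.0042 0.0204 rad/s, ee=-0.3588 -0.4523 0.2446 m, τ=-1.3088 4.0621 0.0057 0.1214 N·m.
t=1.4000 s (step 70): ang=1.0836 -2.0315 1.0846 1.6379 rad, θ̇=-0.0010 0.0020 -0.0051 0.0146 rad/s, ee=-0.3585 -0.4517 0.2447 m, τ=-1.3142 4.0553 0.0070 0.1195 N·m.
t=1.5000 s (step 75): ang=1.0840 -2.0312 1.0849 1.6390 rad, θ̇=-0.0011 0.0017 -0.0054 0.0106 rad/s, ee=-0.3583 -0.4513 0.2447 m, τ=-1.3174 4.0520 0.0071 0.1179 N·m.
t=1.6000 s (step 80): ang=1.0843 -2.0310 1.0852 1.6396 rad, θ̇=-0.0013 0.0014 -0.0055 0.0080 rad/s, ee=-0.3581 -0.4511 0.2448 m, τ=-1.3194 4.0498 0.0067 0.1165 N·m.
t=1.7000 s (step 85): ang=1.0847 -2.0308 1.0855 1.6401 rad, θ̇=-0.0016 0.0011 -0.0055 0.0062 rad/s, ee=-0.3579 -0.4509 0.2448 m, τ=-1.3208 4.0482 0.0061 0.1154 N·m.
t=1.7600 s (step 88): ang=1.0849 -2.0307 1.0857 1.6403 rad, θ̇=-0.0018 0.0010 -0.0055 0.0054 rad/s, ee=-0.3579 -0.4509 0.2448 m.
final ee position (m): -0.3579 -0.4509 0.2448


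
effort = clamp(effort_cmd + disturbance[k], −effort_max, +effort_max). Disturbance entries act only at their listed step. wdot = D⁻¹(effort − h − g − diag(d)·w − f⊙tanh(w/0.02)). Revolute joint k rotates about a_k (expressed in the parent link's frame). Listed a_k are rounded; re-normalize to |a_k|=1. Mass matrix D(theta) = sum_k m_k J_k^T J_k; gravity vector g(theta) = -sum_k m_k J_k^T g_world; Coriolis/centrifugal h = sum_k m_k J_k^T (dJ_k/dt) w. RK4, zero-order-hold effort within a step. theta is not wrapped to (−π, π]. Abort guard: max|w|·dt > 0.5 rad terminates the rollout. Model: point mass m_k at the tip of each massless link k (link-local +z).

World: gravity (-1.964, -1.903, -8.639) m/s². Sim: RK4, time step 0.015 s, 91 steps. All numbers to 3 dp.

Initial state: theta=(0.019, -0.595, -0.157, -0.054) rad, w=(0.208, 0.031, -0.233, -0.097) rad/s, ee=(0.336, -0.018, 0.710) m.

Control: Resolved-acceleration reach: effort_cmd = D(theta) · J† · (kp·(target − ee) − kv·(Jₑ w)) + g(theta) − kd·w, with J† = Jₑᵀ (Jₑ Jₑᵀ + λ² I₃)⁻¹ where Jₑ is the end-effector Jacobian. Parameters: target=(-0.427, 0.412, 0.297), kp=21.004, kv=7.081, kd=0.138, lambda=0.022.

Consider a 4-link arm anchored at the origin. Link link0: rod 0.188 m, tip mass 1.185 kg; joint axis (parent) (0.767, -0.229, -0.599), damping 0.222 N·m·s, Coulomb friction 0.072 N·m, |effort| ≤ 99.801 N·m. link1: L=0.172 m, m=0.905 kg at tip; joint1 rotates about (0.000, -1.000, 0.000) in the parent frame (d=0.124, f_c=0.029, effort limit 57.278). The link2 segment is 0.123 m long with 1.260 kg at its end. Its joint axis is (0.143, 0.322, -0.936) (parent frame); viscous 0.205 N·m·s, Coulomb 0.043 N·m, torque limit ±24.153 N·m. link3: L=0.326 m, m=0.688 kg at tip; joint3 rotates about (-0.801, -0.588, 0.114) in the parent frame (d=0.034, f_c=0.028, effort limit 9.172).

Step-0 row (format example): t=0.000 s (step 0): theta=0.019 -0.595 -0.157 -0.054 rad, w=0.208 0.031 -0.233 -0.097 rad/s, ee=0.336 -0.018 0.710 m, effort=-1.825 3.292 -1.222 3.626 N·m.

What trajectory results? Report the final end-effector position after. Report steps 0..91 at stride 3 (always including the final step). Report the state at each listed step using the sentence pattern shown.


t=0.045 s (step 3): theta=0.041 -0.569 -0.045 0.179 rad, w=0.712 -6.065 -25.204 16.234 rad/s, ee=0.289 0.017 0.733 m, effort=29.292 -17.897 8.237 -8.325 N·m.
t=0.090 s (step 6): theta=0.010 -0.613 -0.146 1.147 rad, w=-1.684 1.767 0.704 17.366 rad/s, ee=0.049 0.196 0.665 m, effort=8.349 -7.143 2.788 -9.172 N·m.
t=0.135 s (step 9): theta=-0.096 -0.454 -0.103 1.720 rad, w=-2.848 4.811 0.816 8.642 rad/s, ee=-0.119 0.242 0.498 m, effort=5.381 -5.718 2.470 -8.251 N·m.
t=0.180 s (step 12): theta=-0.233 -0.219 -0.083 1.976 rad, w=-3.165 5.295 0.097 3.227 rad/s, ee=-0.201 0.233 0.371 m, effort=4.204 -6.347 2.521 -5.680 N·m.
t=0.225 s (step 15): theta=-0.376 0.003 -0.082 2.051 rad, w=-3.159 4.477 0.063 0.426 rad/s, ee=-0.247 0.219 0.292 m, effort=3.994 -6.943 2.345 -3.861 N·m.
t=0.270 s (step 18): theta=-0.515 0.178 -0.071 2.041 rad, w=-2.988 3.243 0.434 -0.691 rad/s, ee=-0.279 0.211 0.244 m, effort=4.095 -6.885 2.040 -2.768 N·m.
t=0.315 s (step 21): theta=-0.643 0.296 -0.045 2.001 rad, w=-2.672 2.021 0.675 -0.997 rad/s, ee=-0.305 0.209 0.215 m, effort=4.241 -6.273 1.728 -2.164 N·m.
t=0.360 s (step 24): theta=-0.754 0.363 -0.015 1.955 rad, w=-2.264 0.993 0.661 -1.019 rad/s, ee=-0.327 0.212 0.201 m, effort=4.406 -5.383 1.440 -1.834 N·m.
t=0.405 s (step 27): theta=-0.847 0.389 0.012 1.910 rad, w=-1.848 0.222 0.500 -0.979 rad/s, ee=-0.344 0.219 0.197 m, effort=4.575 -4.440 1.165 -1.646 N·m.
t=0.450 s (step 30): theta=-0.921 0.387 0.030 1.867 rad, w=-1.493 -0.293 0.314 -0.948 rad/s, ee=-0.357 0.229 0.198 m, effort=4.758 -3.566 0.891 -1.528 N·m.
t=0.495 s (step 33): theta=-0.982 0.366 0.040 1.825 rad, w=-1.222 -0.607 0.151 -0.932 rad/s, ee=-0.367 0.241 0.204 m, effort=4.965 -2.790 0.625 -1.447 N·m.
t=0.540 s (step 36): theta=-1.033 0.334 0.044 1.783 rad, w=-1.029 -0.778 0.021 -0.922 rad/s, ee=-0.374 0.256 0.211 m, effort=5.206 -2.103 0.372 -1.386 N·m.
t=0.585 s (step 39): theta=-1.076 0.298 0.044 1.742 rad, w=-0.896 -0.835 -0.033 -0.901 rad/s, ee=-0.380 0.272 0.219 m, effort=5.517 -1.476 0.113 -1.339 N·m.
t=0.630 s (step 42): theta=-1.114 0.260 0.041 1.702 rad, w=-0.797 -0.824 -0.070 -0.880 rad/s, ee=-0.384 0.289 0.226 m, effort=5.865 -0.916 -0.119 -1.298 N·m.
t=0.675 s (step 45): theta=-1.148 0.224 0.037 1.663 rad, w=-0.717 -0.769 -0.105 -0.855 rad/s, ee=-0.387 0.306 0.232 m, effort=6.218 -0.433 -0.316 -1.265 N·m.
t=0.720 s (step 48): theta=-1.178 0.191 0.032 1.625 rad, w=-0.647 -0.686 -0.129 -0.821 rad/s, ee=-0.390 0.322 0.237 m, effort=6.560 -0.024 -0.481 -1.240 N·m.
t=0.765 s (step 51): theta=-1.206 0.163 0.026 1.589 rad, w=-0.583 -0.588 -0.141 -0.778 rad/s, ee=-0.392 0.337 0.241 m, effort=6.878 0.312 -0.616 -1.222 N·m.
t=0.810 s (step 54): theta=-1.231 0.139 0.019 1.555 rad, w=-0.521 -0.483 -0.142 -0.728 rad/s, ee=-0.393 0.351 0.244 m, effort=7.162 0.580 -0.723 -1.212 N·m.
t=0.855 s (step 57): theta=-1.253 0.119 0.013 1.524 rad, w=-0.460 -0.377 -0.133 -0.672 rad/s, ee=-0.395 0.363 0.247 m, effort=7.404 0.787 -0.804 -1.209 N·m.
t=0.900 s (step 60): theta=-1.272 0.105 0.008 1.495 rad, w=-0.400 -0.277 -0.118 -0.615 rad/s, ee=-0.397 0.373 0.249 m, effort=7.602 0.937 -0.861 -1.212 N·m.
t=0.945 s (step 63): theta=-1.289 0.094 0.003 1.468 rad, w=-0.341 -0.185 -0.098 -0.558 rad/s, ee=-0.398 0.382 0.251 m, effort=7.755 1.040 -0.898 -1.220 N·m.
t=0.990 s (step 66): theta=-1.303 0.088 -0.001 1.444 rad, w=-0.283 -0.103 -0.077 -0.503 rad/s, ee=-0.400 0.389 0.252 m, effort=7.865 1.101 -0.916 -1.232 N·m.
t=1.035 s (step 69): theta=-1.314 0.085 -0.004 1.423 rad, w=-0.229 -0.032 -0.055 -0.451 rad/s, ee=-0.402 0.395 0.254 m, effort=7.936 1.129 -0.920 -1.247 N·m.
t=1.080 s (step 72): theta=-1.323 0.085 -0.006 1.404 rad, w=-0.177 0.020 -0.043 -0.400 rad/s, ee=-0.404 0.399 0.255 m, effort=7.962 1.131 -0.911 -1.266 N·m.
t=1.125 s (step 75): theta=-1.330 0.086 -0.008 1.387 rad, w=-0.131 0.054 -0.037 -0.352 rad/s, ee=-0.405 0.403 0.257 m, effort=7.955 1.118 -0.895 -1.285 N·m.
t=1.170 s (step 78): theta=-1.335 0.089 -0.010 1.372 rad, w=-0.092 0.081 -0.030 -0.310 rad/s, ee=-0.407 0.405 0.259 m, effort=7.935 1.091 -0.874 -1.303 N·m.
t=1.215 s (step 81): theta=-1.339 0.094 -0.011 1.359 rad, w=-0.059 0.102 -0.024 -0.275 rad/s, ee=-0.408 0.407 0.261 m, effort=7.904 1.053 -0.850 -1.321 N·m.
t=1.260 s (step 84): theta=-1.341 0.099 -0.012 1.347 rad, w=-0.032 0.117 -0.019 -0.245 rad/s, ee=-0.410 0.408 0.263 m, effort=7.863 1.008 -0.824 -1.338 N·m.
t=1.305 s (step 87): theta=-1.342 0.104 -0.013 1.337 rad, w=-0.012 0.127 -0.016 -0.222 rad/s, ee=-0.411 0.409 0.265 m, effort=7.821 0.957 -0.797 -1.355 N·m.
t=1.350 s (step 90): theta=-1.342 0.110 -0.013 1.327 rad, w=-0.001 0.132 -0.014 -0.204 rad/s, ee=-0.412 0.409 0.267 m, effort=7.784 0.904 -0.770 -1.370 N·m.
t=1.365 s (step 91): theta=-1.342 0.112 -0.014 1.324 rad, w=0.001 0.133 -0.013 -0.199 rad/s, ee=-0.412 0.409 0.268 m.
final ee position (m): -0.412 0.409 0.268


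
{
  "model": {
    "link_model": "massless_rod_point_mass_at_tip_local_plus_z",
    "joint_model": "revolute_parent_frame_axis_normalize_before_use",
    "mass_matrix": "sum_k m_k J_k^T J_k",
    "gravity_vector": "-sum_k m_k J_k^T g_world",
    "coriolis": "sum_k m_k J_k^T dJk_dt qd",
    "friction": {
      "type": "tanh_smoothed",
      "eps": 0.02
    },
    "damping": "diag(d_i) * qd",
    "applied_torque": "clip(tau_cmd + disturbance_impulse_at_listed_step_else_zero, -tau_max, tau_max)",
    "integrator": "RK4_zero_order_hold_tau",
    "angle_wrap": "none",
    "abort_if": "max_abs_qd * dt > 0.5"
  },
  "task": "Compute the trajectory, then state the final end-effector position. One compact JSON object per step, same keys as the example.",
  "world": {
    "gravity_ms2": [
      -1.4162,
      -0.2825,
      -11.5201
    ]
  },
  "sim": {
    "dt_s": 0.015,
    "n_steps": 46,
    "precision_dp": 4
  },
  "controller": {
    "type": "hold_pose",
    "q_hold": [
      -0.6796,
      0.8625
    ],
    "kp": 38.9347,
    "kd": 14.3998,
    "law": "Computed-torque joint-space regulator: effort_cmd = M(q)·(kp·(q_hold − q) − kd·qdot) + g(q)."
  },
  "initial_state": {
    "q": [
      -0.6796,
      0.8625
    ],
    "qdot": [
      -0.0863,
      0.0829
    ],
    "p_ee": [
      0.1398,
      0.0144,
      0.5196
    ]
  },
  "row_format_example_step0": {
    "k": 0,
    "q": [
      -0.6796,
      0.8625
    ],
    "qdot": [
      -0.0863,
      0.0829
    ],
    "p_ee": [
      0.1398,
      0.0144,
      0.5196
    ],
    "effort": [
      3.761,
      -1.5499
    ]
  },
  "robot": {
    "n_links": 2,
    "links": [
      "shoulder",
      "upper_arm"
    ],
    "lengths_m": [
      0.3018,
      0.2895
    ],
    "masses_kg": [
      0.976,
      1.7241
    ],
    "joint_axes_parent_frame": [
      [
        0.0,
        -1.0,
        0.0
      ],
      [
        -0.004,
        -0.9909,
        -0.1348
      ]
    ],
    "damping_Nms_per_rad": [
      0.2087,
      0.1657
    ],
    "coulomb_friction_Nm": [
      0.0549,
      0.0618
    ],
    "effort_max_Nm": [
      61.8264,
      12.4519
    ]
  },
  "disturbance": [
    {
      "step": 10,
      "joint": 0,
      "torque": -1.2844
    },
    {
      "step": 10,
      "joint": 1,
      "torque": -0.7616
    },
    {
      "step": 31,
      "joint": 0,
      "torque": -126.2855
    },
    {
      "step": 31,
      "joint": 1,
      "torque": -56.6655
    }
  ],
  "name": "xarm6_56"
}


{"k":1,"q":[-0.6806,0.8634],"qdot":[-0.0527,0.0323],"p_ee":[0.1401,0.0144,0.5194],"effort":[3.6762,-1.5563]}
{"k":2,"q":[-0.6813,0.8636],"qdot":[-0.0305,0.0034],"p_ee":[0.1403,0.0144,0.5193],"effort":[3.6068,-1.5672]}
{"k":3,"q":[-0.6816,0.8636],"qdot":[-0.0194,-0.0037],"p_ee":[0.1405,0.0144,0.5192],"effort":[3.5507,-1.5854]}
{"k":4,"q":[-0.6819,0.8635],"qdot":[-0.0127,-0.0044],"p_ee":[0.1407,0.0144,0.5192],"effort":[3.5062,-1.6028]}
{"k":5,"q":[-0.682,0.8635],"qdot":[-0.0082,-0.0036],"p_ee":[0.1408,0.0144,0.5192],"effort":[3.4713,-1.6172]}
{"k":6,"q":[-0.6821,0.8634],"qdot":[-0.0049,-0.0026],"p_ee":[0.1408,0.0144,0.5192],"effort":[3.4441,-1.6287]}
{"k":7,"q":[-0.6822,0.8634],"qdot":[-0.0024,-0.0017],"p_ee":[0.1409,0.0144,0.5191],"effort":[3.423,-1.6377]}
{"k":8,"q":[-0.6822,0.8634],"qdot":[-0.0006,-0.001],"p_ee":[0.1409,0.0144,0.5191],"effort":[3.4065,-1.6447]}
{"k":9,"q":[-0.6822,0.8633],"qdot":[0.0007,-0.0005],"p_ee":[0.1409,0.0144,0.5191],"effort":[3.3937,-1.6502]}
{"k":10,"q":[-0.6822,0.8633],"qdot":[0.0016,-0.0001],"p_ee":[0.1409,0.0144,0.5191],"effort":[2.0992,-2.4161]}
{"k":11,"q":[-0.6822,0.8628],"qdot":[-0.0044,-0.0633],"p_ee":[0.141,0.0144,0.5192],"effort":[3.6605,-1.4989]}
{"k":12,"q":[-0.6823,0.8621],"qdot":[-0.0095,-0.0303],"p_ee":[0.1413,0.0144,0.5192],"effort":[3.6037,-1.5398]}
{"k":13,"q":[-0.6824,0.8618],"qdot":[-0.0102,-0.0112],"p_ee":[0.1414,0.0144,0.5192],"effort":[3.5542,-1.5706]}
{"k":14,"q":[-0.6826,0.8617],"qdot":[-0.0073,-0.0044],"p_ee":[0.1415,0.0144,0.5192],"effort":[3.5132,-1.5911]}
{"k":15,"q":[-0.6827,0.8617],"qdot":[-0.004,-0.002],"p_ee":[0.1416,0.0144,0.5192],"effort":[3.4806,-1.6057]}
{"k":16,"q":[-0.6827,0.8617],"qdot":[-0.0013,-0.0007],"p_ee":[0.1416,0.0144,0.5192],"effort":[3.4551,-1.6168]}
{"k":17,"q":[-0.6827,0.8617],"qdot":[0.0007,0.0001],"p_ee":[0.1416,0.0144,0.5192],"effort":[3.4352,-1.6255]}
{"k":18,"q":[-0.6827,0.8617],"qdot":[0.0022,0.0007],"p_ee":[0.1416,0.0144,0.5192],"effort":[3.4195,-1.6322]}
{"k":19,"q":[-0.6826,0.8617],"qdot":[0.0033,0.0011],"p_ee":[0.1416,0.0144,0.5192],"effort":[3.4071,-1.6376]}
{"k":20,"q":[-0.6826,0.8617],"qdot":[0.0041,0.0014],"p_ee":[0.1416,0.0144,0.5192],"effort":[3.3972,-1.6419]}
{"k":21,"q":[-0.6825,0.8617],"qdot":[0.0046,0.0016],"p_ee":[0.1415,0.0144,0.5192],"effort":[3.3893,-1.6454]}
{"k":22,"q":[-0.6825,0.8618],"qdot":[0.005,0.0018],"p_ee":[0.1415,0.0144,0.5192],"effort":[3.3828,-1.6483]}
{"k":23,"q":[-0.6824,0.8618],"qdot":[0.0052,0.0019],"p_ee":[0.1414,0.0144,0.5192],"effort":[3.3774,-1.6506]}
{"k":24,"q":[-0.6823,0.8618],"qdot":[0.0053,0.0019],"p_ee":[0.1414,0.0144,0.5192],"effort":[3.373,-1.6526]}
{"k":25,"q":[-0.6822,0.8618],"qdot":[0.0053,0.0019],"p_ee":[0.1413,0.0144,0.5192],"effort":[3.3692,-1.6543]}
{"k":26,"q":[-0.6821,0.8619],"qdot":[0.0053,0.0019],"p_ee":[0.1413,0.0144,0.5192],"effort":[3.366,-1.6557]}
{"k":27,"q":[-0.6821,0.8619],"qdot":[0.0053,0.0019],"p_ee":[0.1412,0.0144,0.5192],"effort":[3.3632,-1.657]}
{"k":28,"q":[-0.682,0.8619],"qdot":[0.0052,0.0019],"p_ee":[0.1412,0.0144,0.5192],"effort":[3.3608,-1.6581]}
{"k":29,"q":[-0.6819,0.862],"qdot":[0.0051,0.0018],"p_ee":[0.1411,0.0144,0.5193],"effort":[3.3586,-1.6591]}
{"k":30,"q":[-0.6818,0.862],"qdot":[0.005,0.0018],"p_ee":[0.1411,0.0144,0.5193],"effort":[3.3566,-1.66]}
{"k":31,"q":[-0.6818,0.862],"qdot":[0.0048,0.0017],"p_ee":[0.141,0.0144,0.5193],"effort":[-61.8264,-12.4519]}
{"k":32,"q":[-0.7096,0.8999],"qdot":[-3.657,4.8966],"p_ee":[0.1448,0.0155,0.5133],"effort":[17.8005,0.7138]}
{"k":33,"q":[-0.7568,0.9612],"qdot":[-2.6664,3.3409],"p_ee":[0.1516,0.0175,0.503],"effort":[15.3781,0.2511]}
{"k":34,"q":[-0.7912,1.0029],"qdot":[-1.9314,2.2708],"p_ee":[0.1571,0.0188,0.4953],"effort":[13.3802,-0.1058]}
{"k":35,"q":[-0.8159,1.0312],"qdot":[-1.3746,1.5141],"p_ee":[0.1614,0.0198,0.4897],"effort":[11.7342,-0.393]}
{"k":36,"q":[-0.8333,1.0497],"qdot":[-0.9479,0.9689],"p_ee":[0.1648,0.0204,0.4857],"effort":[10.3785,-0.63]}
{"k":37,"q":[-0.845,1.0612],"qdot":[-0.619,0.5713],"p_ee":[0.1672,0.0208,0.4831],"effort":[9.2615,-0.8279]}
{"k":38,"q":[-0.8523,1.0675],"qdot":[-0.3649,0.2791],"p_ee":[0.169,0.021,0.4815],"effort":[8.3404,-0.9941]}
{"k":39,"q":[-0.8563,1.07],"qdot":[-0.1688,0.0637],"p_ee":[0.1702,0.0211,0.4806],"effort":[7.5798,-1.1338]}
{"k":40,"q":[-0.8578,1.0699],"qdot":[-0.026,-0.0746],"p_ee":[0.171,0.0211,0.4804],"effort":[6.9505,-1.2685]}
{"k":41,"q":[-0.8574,1.0682],"qdot":[0.0729,-0.1554],"p_ee":[0.1713,0.0211,0.4806],"effort":[6.4465,-1.392]}
{"k":42,"q":[-0.8558,1.0654],"qdot":[0.1466,-0.211],"p_ee":[0.1712,0.021,0.481],"effort":[6.0317,-1.4956]}
{"k":43,"q":[-0.8532,1.062],"qdot":[0.2018,-0.2501],"p_ee":[0.171,0.0208,0.4817],"effort":[5.6851,-1.5825]}
{"k":44,"q":[-0.8498,1.058],"qdot":[0.2426,-0.2766],"p_ee":[0.1705,0.0207,0.4825],"effort":[5.3945,-1.6551]}
{"k":45,"q":[-0.846,1.0537],"qdot":[0.2718,-0.2937],"p_ee":[0.1698,0.0206,0.4834],"effort":[5.1503,-1.7156]}
{"k":46,"q":[-0.8417,1.0493],"qdot":[0.2919,-0.3035],"p_ee":[0.169,0.0204,0.4843]}
{"summary": "final p_ee position (m): 0.1690 0.0204 0.4843"}


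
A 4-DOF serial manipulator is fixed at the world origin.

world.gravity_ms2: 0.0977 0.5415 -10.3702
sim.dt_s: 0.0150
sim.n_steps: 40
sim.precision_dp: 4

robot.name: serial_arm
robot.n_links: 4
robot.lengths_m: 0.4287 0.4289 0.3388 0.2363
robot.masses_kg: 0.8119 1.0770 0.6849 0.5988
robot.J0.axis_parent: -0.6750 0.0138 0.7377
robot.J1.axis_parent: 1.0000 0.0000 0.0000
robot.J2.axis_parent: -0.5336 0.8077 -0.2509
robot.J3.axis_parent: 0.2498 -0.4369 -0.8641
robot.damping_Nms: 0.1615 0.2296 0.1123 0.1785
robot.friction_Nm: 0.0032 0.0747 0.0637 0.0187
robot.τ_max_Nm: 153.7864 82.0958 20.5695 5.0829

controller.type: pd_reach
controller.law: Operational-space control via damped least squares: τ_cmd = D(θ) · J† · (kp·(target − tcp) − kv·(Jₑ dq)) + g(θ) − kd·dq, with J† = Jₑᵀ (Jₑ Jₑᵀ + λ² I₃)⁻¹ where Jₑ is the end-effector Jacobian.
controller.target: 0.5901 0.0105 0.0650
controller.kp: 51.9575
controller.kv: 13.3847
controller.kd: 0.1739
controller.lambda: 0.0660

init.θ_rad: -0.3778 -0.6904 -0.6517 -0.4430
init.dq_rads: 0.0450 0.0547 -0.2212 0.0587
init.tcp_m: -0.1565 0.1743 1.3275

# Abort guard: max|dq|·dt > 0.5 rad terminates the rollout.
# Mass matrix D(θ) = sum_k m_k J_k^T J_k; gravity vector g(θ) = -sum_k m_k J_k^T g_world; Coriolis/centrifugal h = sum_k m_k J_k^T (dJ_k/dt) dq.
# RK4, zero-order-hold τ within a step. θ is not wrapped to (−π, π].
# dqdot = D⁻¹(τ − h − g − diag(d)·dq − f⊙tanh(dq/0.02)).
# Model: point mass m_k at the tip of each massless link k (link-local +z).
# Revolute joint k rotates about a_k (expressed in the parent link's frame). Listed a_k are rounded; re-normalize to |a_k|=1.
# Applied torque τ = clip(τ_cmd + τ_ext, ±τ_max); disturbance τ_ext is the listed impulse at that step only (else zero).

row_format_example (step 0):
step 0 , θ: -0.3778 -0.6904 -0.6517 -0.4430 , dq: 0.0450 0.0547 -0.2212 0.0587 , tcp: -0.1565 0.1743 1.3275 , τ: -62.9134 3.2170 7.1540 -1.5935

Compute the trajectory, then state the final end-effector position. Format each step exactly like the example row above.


step 1 , θ: -0.4079 -0.7218 -0.6711 -0.4448 , dq: -3.9703 -4.1381 -2.3294 -0.2870 , tcp: -0.1541 0.1725 1.3215 , τ: -49.0662 1.3429 6.2754 -1.2393
step 2 , θ: -0.4874 -0.8051 -0.7174 -0.4495 , dq: -6.4943 -6.8341 -3.8029 -0.4720 , tcp: -0.1434 0.1687 1.3052 , τ: -32.6580 -4.6679 5.7101 -1.0181
step 3 , θ: -0.5951 -0.9199 -0.7817 -0.4552 , dq: -7.7660 -8.3779 -4.7229 -0.4264 , tcp: -0.1251 0.1620 1.2808 , τ: -17.6774 -9.8453 5.0706 -0.8639
step 4 , θ: -0.7151 -1.0520 -0.8561 -0.4598 , dq: -8.2044 -9.1799 -5.1413 -0.2628 , tcp: -0.1003 0.1525 1.2500 , τ: -5.9677 -12.2683 4.2562 -0.7226
step 5 , θ: -0.8379 -1.1925 -0.9336 -0.4621 , dq: -8.1648 -9.5442 -5.1464 -0.0846 , tcp: -0.0704 0.1407 1.2142 , τ: 2.3571 -12.0396 3.3154 -0.5722
step 6 , θ: -0.9582 -1.3364 -1.0087 -0.4622 , dq: -7.8829 -9.6484 -4.8449 0.0194 , tcp: -0.0365 0.1275 1.1745 , τ: 7.7960 -9.8996 2.2953 -0.4012
step 7 , θ: -1.0734 -1.4806 -1.0776 -0.4613 , dq: -7.5009 -9.5878 -4.3198 0.1278 , tcp: -0.0000 0.1137 1.1319 , τ: 11.0204 -6.6759 1.2395 -0.2322
step 8 , θ: -1.1827 -1.6229 -1.1374 -0.4585 , dq: -7.1007 -9.4098 -3.6448 0.2735 , tcp: 0.0382 0.0998 1.0871 , τ: 12.6233 -2.9712 0.1607 -0.0742
step 9 , θ: -1.2863 -1.7620 -1.1864 -0.4538 , dq: -6.7274 -9.1373 -2.8890 0.3893 , tcp: 0.0772 0.0865 1.0406 , τ: 13.0704 0.8646 -0.9517 0.0856
step 10 , θ: -1.3846 -1.8963 -1.2239 -0.4477 , dq: -6.4033 -8.7839 -2.1004 0.4694 , tcp: 0.1162 0.0741 0.9928 , τ: 12.7854 4.5657 -2.0860 0.2459
step 11 , θ: -1.4785 -2.0248 -1.2495 -0.4406 , dq: -6.1361 -8.3604 -1.3171 0.5017 , tcp: 0.1546 0.0627 0.9439 , τ: 12.0989 7.9594 -3.2216 0.4055
step 12 , θ: -1.5689 -2.1466 -1.2636 -0.4335 , dq: -5.9231 -7.8784 -0.5684 0.4845 , tcp: 0.1918 0.0526 0.8943 , τ: 11.2475 10.9276 -4.3289 0.5609
step 13 , θ: -1.6564 -2.2608 -1.2669 -0.4268 , dq: -5.7551 -7.3523 0.1193 0.4122 , tcp: 0.2275 0.0436 0.8443 , τ: 10.3704 13.4026 -5.3725 0.7092
step 14 , θ: -1.7417 -2.3669 -1.2605 -0.4217 , dq: -5.6191 -6.8007 0.7208 0.2902 , tcp: 0.2611 0.0357 0.7943 , τ: 9.5314 15.3508 -6.3041 0.8441
step 15 , θ: -1.8250 -2.4647 -1.2457 -0.4182 , dq: -5.4995 -6.2363 1.2453 0.2011 , tcp: 0.2924 0.0288 0.7447 , τ: 8.7681 16.7274 -7.1101 0.9497
step 16 , θ: -1.9067 -2.5540 -1.2237 -0.4161 , dq: -5.3827 -5.6742 1.6808 0.1076 , tcp: 0.3212 0.0229 0.6960 , τ: 8.0442 17.5948 -7.7841 1.0342
step 17 , θ: -1.9865 -2.6350 -1.1959 -0.4152 , dq: -5.2563 -5.1278 2.0301 0.0438 , tcp: 0.3475 0.0178 0.6486 , τ: 7.3461 17.9910 -8.3130 1.0916
step 18 , θ: -2.0643 -2.7080 -1.1634 -0.4151 , dq: -5.1110 -4.6074 2.3020 0.0504 , tcp: 0.3711 0.0135 0.6031 , τ: 6.6664 17.9654 -8.6915 1.1157
step 19 , θ: -2.1398 -2.7734 -1.1275 -0.4154 , dq: -4.9443 -4.1185 2.4885 -0.0025 , tcp: 0.3923 0.0101 0.5597 , τ: 5.9646 17.6750 -8.9556 1.1370
step 20 , θ: -2.2126 -2.8318 -1.0893 -0.4161 , dq: -4.7526 -3.6649 2.6113 -0.0172 , tcp: 0.4113 0.0074 0.5187 , τ: 5.2744 17.1309 -9.0971 1.1375
step 21 , θ: -2.2824 -2.8836 -1.0497 -0.4168 , dq: -4.5372 -3.2479 2.6779 -0.0208 , tcp: 0.4281 0.0055 0.4803 , τ: 4.5984 16.4200 -9.1387 1.1258
step 22 , θ: -2.3488 -2.9295 -1.0094 -0.4175 , dq: -4.3014 -2.8670 2.6973 -0.0217 , tcp: 0.4430 0.0043 0.4446 , τ: 3.9474 15.6068 -9.0999 1.1064
step 23 , θ: -2.4116 -2.9699 -0.9691 -0.4181 , dq: -4.0493 -2.5210 2.6790 -0.0202 , tcp: 0.4563 0.0038 0.4115 , τ: 3.3338 14.7391 -8.9978 1.0813
step 24 , θ: -2.4704 -3.0054 -0.9293 -0.4188 , dq: -3.7860 -2.2080 2.6305 -0.0186 , tcp: 0.4681 0.0039 0.3811 , τ: 2.7673 13.8551 -8.8488 1.0529
step 25 , θ: -2.5253 -3.0364 -0.8904 -0.4194 , dq: -3.5169 -1.9260 2.5586 -0.0164 , tcp: 0.4786 0.0045 0.3532 , τ: 2.2552 12.9810 -8.6662 1.0222
step 26 , θ: -2.5762 -3.0635 -0.8528 -0.4200 , dq: -3.2472 -1.6729 2.4688 -0.0155 , tcp: 0.4880 0.0054 0.3278 , τ: 1.8012 12.1368 -8.4621 0.9907
step 27 , θ: -2.6230 -3.0869 -0.8165 -0.4206 , dq: -2.9814 -1.4465 2.3659 -0.0147 , tcp: 0.4964 0.0066 0.3046 , τ: 1.4065 11.3329 -8.2452 0.9587
step 28 , θ: -2.6658 -3.1071 -0.7819 -0.4212 , dq: -2.7230 -1.2446 2.2536 -0.0153 , tcp: 0.5038 0.0081 0.2834 , τ: 1.0697 10.5769 -8.0231 0.9270
step 29 , θ: -2.7049 -3.1244 -0.7490 -0.4217 , dq: -2.4748 -1.0647 2.1356 -0.0153 , tcp: 0.5105 0.0096 0.2642 , τ: 0.7882 9.8696 -7.8009 0.8956
step 30 , θ: -2.7403 -3.1392 -0.7179 -0.4222 , dq: -2.2385 -0.9047 2.0145 -0.0170 , tcp: 0.5165 0.0112 0.2467 , τ: 0.5570 9.2127 -7.5830 0.8654
step 31 , θ: -2.7723 -3.1517 -0.6887 -0.4226 , dq: -2.0150 -0.7624 1.8931 -0.0163 , tcp: 0.5219 0.0127 0.2307 , τ: 0.3715 8.6014 -7.3714 0.8355
step 32 , θ: -2.8010 -3.1622 -0.6612 -0.4231 , dq: -1.8048 -0.6358 1.7724 -0.0198 , tcp: 0.5267 0.0142 0.2163 , τ: 0.2248 8.0377 -7.1697 0.8078
step 33 , θ: -2.8266 -3.1709 -0.6355 -0.4235 , dq: -1.6075 -0.5230 1.6551 -0.0170 , tcp: 0.5310 0.0155 0.2031 , τ: 0.1129 7.5112 -6.9769 0.7801
step 34 , θ: -2.8494 -3.1781 -0.6116 -0.4240 , dq: -1.4234 -0.4226 1.5407 -0.0229 , tcp: 0.5348 0.0167 0.1911 , τ: 0.0277 7.0299 -6.7973 0.7557
step 35 , θ: -2.8695 -3.1837 -0.5893 -0.4244 , dq: -1.2513 -0.3331 1.4321 -0.0183 , tcp: 0.5382 0.0178 0.1802 , τ: -0.0323 6.5781 -6.6270 0.7306
step 36 , θ: -2.8871 -3.1881 -0.5686 -0.4248 , dq: -1.0918 -0.2534 1.3277 -0.0239 , tcp: 0.5412 0.0187 0.1703 , τ: -0.0753 6.1693 -6.4711 0.7094
step 37 , θ: -2.9023 -3.1914 -0.5494 -0.4252 , dq: -0.9435 -0.1826 1.2299 -0.0202 , tcp: 0.5440 0.0194 0.1612 , τ: -0.1015 5.7889 -6.3254 0.6880
step 38 , θ: -2.9155 -3.1937 -0.5317 -0.4256 , dq: -0.8067 -0.1197 1.1372 -0.0227 , tcp: 0.5464 0.0199 0.1529 , τ: -0.1167 5.4474 -6.1932 0.6696
step 39 , θ: -2.9266 -3.1951 -0.5153 -0.4260 , dq: -0.6804 -0.0639 1.0509 -0.0211 , tcp: 0.5486 0.0203 0.1454 , τ: -0.1213 5.1371 -6.0721 0.6520
step 40 , θ: -2.9360 -3.1957 -0.5001 -0.4264 , dq: -0.5646 -0.0149 0.9702 -0.0212 , tcp: 0.5505 0.0206 0.1385
final tcp position (m): 0.5505 0.0206 0.1385


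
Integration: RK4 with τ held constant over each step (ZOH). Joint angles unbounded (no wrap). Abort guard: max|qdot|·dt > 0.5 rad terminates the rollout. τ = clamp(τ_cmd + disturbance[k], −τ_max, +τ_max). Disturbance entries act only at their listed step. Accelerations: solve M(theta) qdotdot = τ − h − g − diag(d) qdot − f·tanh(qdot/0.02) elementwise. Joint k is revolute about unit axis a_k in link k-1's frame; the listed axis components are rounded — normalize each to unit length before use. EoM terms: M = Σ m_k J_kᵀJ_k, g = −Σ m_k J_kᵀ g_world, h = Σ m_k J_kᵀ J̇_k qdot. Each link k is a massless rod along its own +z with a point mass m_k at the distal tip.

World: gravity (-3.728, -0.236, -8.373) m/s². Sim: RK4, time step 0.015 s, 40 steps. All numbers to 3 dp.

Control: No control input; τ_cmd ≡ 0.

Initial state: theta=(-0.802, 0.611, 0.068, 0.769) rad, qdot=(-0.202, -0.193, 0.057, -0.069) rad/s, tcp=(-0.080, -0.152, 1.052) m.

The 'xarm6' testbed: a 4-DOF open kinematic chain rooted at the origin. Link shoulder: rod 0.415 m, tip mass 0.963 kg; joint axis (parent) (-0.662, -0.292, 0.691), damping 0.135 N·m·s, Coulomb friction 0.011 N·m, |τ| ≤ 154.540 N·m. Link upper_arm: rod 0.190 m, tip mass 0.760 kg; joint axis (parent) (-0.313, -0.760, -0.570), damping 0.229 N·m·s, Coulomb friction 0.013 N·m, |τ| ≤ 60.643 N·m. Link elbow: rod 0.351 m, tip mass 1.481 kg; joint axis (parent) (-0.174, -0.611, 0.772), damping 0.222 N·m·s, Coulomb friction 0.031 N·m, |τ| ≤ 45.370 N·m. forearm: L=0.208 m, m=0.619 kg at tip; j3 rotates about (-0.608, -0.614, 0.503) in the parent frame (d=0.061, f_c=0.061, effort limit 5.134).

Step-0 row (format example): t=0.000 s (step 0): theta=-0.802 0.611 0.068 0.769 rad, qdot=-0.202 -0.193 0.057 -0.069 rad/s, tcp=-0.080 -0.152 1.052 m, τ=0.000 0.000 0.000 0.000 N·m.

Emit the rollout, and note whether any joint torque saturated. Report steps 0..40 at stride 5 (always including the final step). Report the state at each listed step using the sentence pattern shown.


t=0.075 s (step 5): theta=-0.884 0.637 0.155 0.768 rad, qdot=-1.934 0.763 2.311 0.013 rad/s, tcp=-0.081 -0.162 1.036 m, τ=0.000 0.000 0.000 0.000 N·m.
t=0.150 s (step 10): theta=-1.081 0.704 0.415 0.775 rad, qdot=-3.233 0.940 4.490 0.299 rad/s, tcp=-0.090 -0.164 0.985 m, τ=0.000 0.000 0.000 0.000 N·m.
t=0.225 s (step 15): theta=-1.365 0.778 0.803 0.836 rad, qdot=-4.368 1.063 5.684 1.466 rad/s, tcp=-0.108 -0.166 0.892 m, τ=0.000 0.000 0.000 0.000 N·m.
t=0.300 s (step 20): theta=-1.743 0.872 1.245 1.023 rad, qdot=-5.795 1.513 5.953 3.760 rad/s, tcp=-0.141 -0.178 0.754 m, τ=0.000 0.000 0.000 0.000 N·m.
t=0.375 s (step 25): theta=-2.247 1.017 1.669 1.442 rad, qdot=-7.682 2.437 5.123 7.653 rad/s, tcp=-0.203 -0.215 0.586 m, τ=0.000 0.000 0.000 0.000 N·m.
t=0.450 s (step 30): theta=-2.881 1.224 1.957 2.138 rad, qdot=-8.925 2.745 1.834 10.268 rad/s, tcp=-0.305 -0.299 0.433 m, τ=0.000 0.000 0.000 0.000 N·m.
t=0.525 s (step 35): theta=-3.514 1.400 1.815 2.942 rad, qdot=-7.326 2.179 -6.037 11.103 rad/s, tcp=-0.407 -0.395 0.268 m, τ=0.000 0.000 0.000 0.000 N·m.
t=0.600 s (step 40): theta=-3.912 1.646 1.039 3.821 rad, qdot=-3.320 5.476 -15.049 13.316 rad/s, tcp=-0.508 -0.456 0.055 m.
any joint saturated: no


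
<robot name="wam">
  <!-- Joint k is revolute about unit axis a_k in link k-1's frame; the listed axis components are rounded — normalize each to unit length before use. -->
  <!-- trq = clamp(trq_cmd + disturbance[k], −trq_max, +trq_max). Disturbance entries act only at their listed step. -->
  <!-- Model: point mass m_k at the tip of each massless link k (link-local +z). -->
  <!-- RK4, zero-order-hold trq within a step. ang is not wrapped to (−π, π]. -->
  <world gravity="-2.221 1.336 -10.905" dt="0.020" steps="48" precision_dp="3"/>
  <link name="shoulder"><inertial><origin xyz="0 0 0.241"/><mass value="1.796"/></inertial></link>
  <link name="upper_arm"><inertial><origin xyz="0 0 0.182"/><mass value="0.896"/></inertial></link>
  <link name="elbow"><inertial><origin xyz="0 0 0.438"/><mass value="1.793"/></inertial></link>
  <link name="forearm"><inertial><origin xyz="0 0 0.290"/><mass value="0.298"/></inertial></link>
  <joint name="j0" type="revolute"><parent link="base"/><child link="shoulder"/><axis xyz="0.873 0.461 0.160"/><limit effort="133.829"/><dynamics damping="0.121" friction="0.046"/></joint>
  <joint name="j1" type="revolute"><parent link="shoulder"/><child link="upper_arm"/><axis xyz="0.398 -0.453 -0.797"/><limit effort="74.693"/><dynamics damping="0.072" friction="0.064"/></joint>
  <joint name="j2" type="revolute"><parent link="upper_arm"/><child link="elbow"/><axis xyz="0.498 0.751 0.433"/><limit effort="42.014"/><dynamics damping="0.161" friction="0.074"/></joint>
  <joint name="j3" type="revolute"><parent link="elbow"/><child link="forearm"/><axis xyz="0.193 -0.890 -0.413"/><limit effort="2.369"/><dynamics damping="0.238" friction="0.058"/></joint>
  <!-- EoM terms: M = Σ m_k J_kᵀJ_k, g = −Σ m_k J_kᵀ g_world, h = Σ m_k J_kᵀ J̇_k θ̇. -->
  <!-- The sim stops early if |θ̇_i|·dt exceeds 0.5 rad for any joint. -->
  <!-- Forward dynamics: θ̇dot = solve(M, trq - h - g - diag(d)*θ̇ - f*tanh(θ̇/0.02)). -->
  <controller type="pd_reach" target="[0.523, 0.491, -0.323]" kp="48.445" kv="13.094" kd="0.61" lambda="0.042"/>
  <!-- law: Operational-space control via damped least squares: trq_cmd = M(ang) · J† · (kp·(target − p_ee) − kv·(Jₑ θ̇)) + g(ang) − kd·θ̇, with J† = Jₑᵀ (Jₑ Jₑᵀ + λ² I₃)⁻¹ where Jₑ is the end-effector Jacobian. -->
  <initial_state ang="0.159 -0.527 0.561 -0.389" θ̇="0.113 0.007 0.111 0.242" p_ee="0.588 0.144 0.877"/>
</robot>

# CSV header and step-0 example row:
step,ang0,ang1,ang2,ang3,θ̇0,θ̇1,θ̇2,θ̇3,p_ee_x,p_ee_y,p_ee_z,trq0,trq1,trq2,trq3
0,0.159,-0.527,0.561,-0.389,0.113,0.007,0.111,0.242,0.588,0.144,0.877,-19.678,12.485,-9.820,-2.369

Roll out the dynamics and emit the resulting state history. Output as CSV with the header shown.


step,ang0,ang1,ang2,ang3,θ̇0,θ̇1,θ̇2,θ̇3,p_ee_x,p_ee_y,p_ee_z,trq0,trq1,trq2,trq3
1,0.141,-0.496,0.587,-0.430,-1.887,2.986,2.475,-4.080,0.590,0.143,0.868,-16.211,6.349,-8.926,-0.140
2,0.093,-0.426,0.649,-0.511,-2.815,4.004,3.757,-3.980,0.590,0.142,0.851,-14.292,-2.440,-3.754,-0.278
3,0.033,-0.345,0.733,-0.581,-3.244,4.105,4.611,-3.058,0.587,0.139,0.832,-11.216,-7.865,0.153,-0.811
4,-0.034,-0.265,0.831,-0.635,-3.438,3.847,5.215,-2.402,0.583,0.138,0.812,-6.409,-9.803,2.470,-0.960
5,-0.103,-0.192,0.940,-0.678,-3.480,3.444,5.613,-1.922,0.577,0.140,0.789,-1.332,-9.661,3.612,-0.894
6,-0.172,-0.128,1.054,-0.713,-3.415,3.002,5.847,-1.562,0.572,0.146,0.763,3.106,-8.374,3.834,-0.716
7,-0.239,-0.073,1.172,-0.741,-3.277,2.571,5.958,-1.276,0.568,0.156,0.733,6.572,-6.518,3.344,-0.496
8,-0.302,-0.025,1.291,-0.764,-3.082,2.165,5.976,-1.035,0.564,0.170,0.699,9.083,-4.420,2.325,-0.278
9,-0.361,0.014,1.410,-0.783,-2.844,1.779,5.916,-0.821,0.562,0.186,0.662,10.809,-2.257,0.936,-0.083
10,-0.415,0.046,1.527,-0.797,-2.567,1.404,5.782,-0.627,0.562,0.204,0.622,11.952,-0.116,-0.694,0.077
11,-0.464,0.070,1.641,-0.808,-2.255,1.021,5.573,-0.448,0.562,0.223,0.579,12.689,1.962,-2.457,0.200
12,-0.505,0.086,1.749,-0.815,-1.911,0.612,5.282,-0.282,0.563,0.242,0.534,13.146,3.965,-4.273,0.287
13,-0.540,0.094,1.851,-0.819,-1.538,0.159,4.899,-0.132,0.565,0.262,0.488,13.388,5.900,-6.083,0.342
14,-0.567,0.093,1.944,-0.821,-1.147,-0.334,4.433,-0.012,0.566,0.282,0.439,13.408,7.742,-7.855,0.380
15,-0.585,0.080,2.027,-0.821,-0.742,-0.884,3.863,0.039,0.567,0.301,0.390,13.281,9.570,-9.554,0.441
16,-0.596,0.057,2.098,-0.819,-0.339,-1.483,3.194,0.099,0.567,0.319,0.340,12.602,11.314,-11.125,0.465
17,-0.599,0.021,2.155,-0.817,0.030,-2.083,2.469,0.187,0.565,0.336,0.290,11.197,12.917,-12.520,0.445
18,-0.596,-0.025,2.197,-0.812,0.311,-2.608,1.750,0.269,0.561,0.352,0.240,9.240,14.283,-13.679,0.421
19,-0.588,-0.082,2.225,-0.806,0.461,-2.995,1.093,0.325,0.555,0.365,0.192,7.092,15.306,-14.534,0.415
20,-0.579,-0.144,2.241,-0.800,0.445,-3.209,0.536,0.326,0.546,0.378,0.148,5.237,15.927,-15.061,0.445
21,-0.572,-0.208,2.248,-0.794,0.260,-3.261,0.084,0.251,0.536,0.388,0.106,4.022,16.185,-15.284,0.518
22,-0.570,-0.273,2.246,-0.790,-0.061,-3.150,-0.236,0.109,0.525,0.397,0.069,3.495,16.140,-15.298,0.613
23,-0.575,-0.334,2.238,-0.789,-0.451,-2.998,-0.526,-0.044,0.513,0.404,0.035,3.724,15.978,-15.100,0.680
24,-0.588,-0.393,2.225,-0.791,-0.849,-2.835,-0.798,-0.136,0.503,0.409,0.005,4.592,15.729,-14.702,0.666
25,-0.608,-0.448,2.207,-0.795,-1.201,-2.674,-1.049,-0.271,0.495,0.412,-0.022,5.657,15.394,-14.144,0.677
26,-0.635,-0.500,2.183,-0.801,-1.482,-2.525,-1.279,-0.360,0.488,0.414,-0.046,6.824,15.007,-13.464,0.653
27,-0.667,-0.549,2.156,-0.809,-1.682,-2.392,-1.482,-0.404,0.483,0.414,-0.067,7.946,14.587,-12.699,0.607
28,-0.702,-0.595,2.125,-0.817,-1.804,-2.272,-1.653,-0.415,0.481,0.413,-0.086,8.933,14.158,-11.889,0.553
29,-0.738,-0.639,2.090,-0.825,-1.860,-2.159,-1.789,-0.403,0.480,0.411,-0.103,9.749,13.748,-11.072,0.503
30,-0.776,-0.681,2.054,-0.833,-1.865,-2.052,-1.889,-0.379,0.480,0.409,-0.117,10.400,13.382,-10.274,0.463
31,-0.813,-0.721,2.015,-0.840,-1.833,-1.947,-1.956,-0.349,0.482,0.407,-0.131,10.908,13.078,-9.516,0.436
32,-0.849,-0.759,1.976,-0.847,-1.776,-1.844,-1.994,-0.317,0.485,0.405,-0.142,11.304,12.842,-8.805,0.421
33,-0.883,-0.795,1.936,-0.853,-1.701,-1.743,-2.006,-0.285,0.488,0.404,-0.153,11.614,12.673,-8.144,0.417
34,-0.917,-0.829,1.896,-0.858,-1.616,-1.644,-1.996,-0.255,0.491,0.403,-0.163,11.861,12.563,-7.531,0.419
35,-0.948,-0.861,1.857,-0.863,-1.524,-1.546,-1.969,-0.226,0.494,0.403,-0.172,12.060,12.501,-6.963,0.427
36,-0.977,-0.890,1.818,-0.867,-1.430,-1.452,-1.928,-0.199,0.498,0.404,-0.180,12.222,12.477,-6.436,0.437
37,-1.005,-0.918,1.780,-0.871,-1.336,-1.360,-1.876,-0.174,0.501,0.405,-0.188,12.355,12.479,-5.948,0.450
38,-1.031,-0.945,1.743,-0.874,-1.243,-1.272,-1.815,-0.150,0.504,0.406,-0.195,12.465,12.499,-5.494,0.462
39,-1.055,-0.969,1.708,-0.877,-1.153,-1.188,-1.747,-0.129,0.508,0.408,-0.202,12.557,12.527,-5.074,0.475
40,-1.077,-0.992,1.673,-0.879,-1.066,-1.108,-1.675,-0.109,0.510,0.410,-0.208,12.632,12.560,-4.684,0.487
41,-1.097,-1.014,1.641,-0.881,-0.984,-1.032,-1.600,-0.091,0.513,0.412,-0.215,12.695,12.592,-4.323,0.498
42,-1.116,-1.033,1.610,-0.883,-0.905,-0.961,-1.524,-0.075,0.515,0.415,-0.221,12.746,12.621,-3.990,0.507
43,-1.134,-1.052,1.580,-0.884,-0.831,-0.894,-1.447,-0.060,0.517,0.418,-0.226,12.789,12.644,-3.684,0.516
44,-1.150,-1.069,1.552,-0.885,-0.762,-0.832,-1.370,-0.047,0.519,0.421,-0.232,12.823,12.662,-3.402,0.523
45,-1.164,-1.085,1.525,-0.886,-0.698,-0.773,-1.295,-0.037,0.521,0.423,-0.237,12.850,12.674,-3.144,0.530
46,-1.178,-1.100,1.500,-0.887,-0.639,-0.719,-1.221,-0.029,0.522,0.426,-0.242,12.871,12.680,-2.908,0.537
47,-1.190,-1.114,1.476,-0.887,-0.584,-0.667,-1.150,-0.024,0.524,0.429,-0.247,12.887,12.681,-2.693,0.544
48,-1.201,-1.127,1.454,-0.888,-0.534,-0.620,-1.081,-0.020,0.525,0.432,-0.251,,,,


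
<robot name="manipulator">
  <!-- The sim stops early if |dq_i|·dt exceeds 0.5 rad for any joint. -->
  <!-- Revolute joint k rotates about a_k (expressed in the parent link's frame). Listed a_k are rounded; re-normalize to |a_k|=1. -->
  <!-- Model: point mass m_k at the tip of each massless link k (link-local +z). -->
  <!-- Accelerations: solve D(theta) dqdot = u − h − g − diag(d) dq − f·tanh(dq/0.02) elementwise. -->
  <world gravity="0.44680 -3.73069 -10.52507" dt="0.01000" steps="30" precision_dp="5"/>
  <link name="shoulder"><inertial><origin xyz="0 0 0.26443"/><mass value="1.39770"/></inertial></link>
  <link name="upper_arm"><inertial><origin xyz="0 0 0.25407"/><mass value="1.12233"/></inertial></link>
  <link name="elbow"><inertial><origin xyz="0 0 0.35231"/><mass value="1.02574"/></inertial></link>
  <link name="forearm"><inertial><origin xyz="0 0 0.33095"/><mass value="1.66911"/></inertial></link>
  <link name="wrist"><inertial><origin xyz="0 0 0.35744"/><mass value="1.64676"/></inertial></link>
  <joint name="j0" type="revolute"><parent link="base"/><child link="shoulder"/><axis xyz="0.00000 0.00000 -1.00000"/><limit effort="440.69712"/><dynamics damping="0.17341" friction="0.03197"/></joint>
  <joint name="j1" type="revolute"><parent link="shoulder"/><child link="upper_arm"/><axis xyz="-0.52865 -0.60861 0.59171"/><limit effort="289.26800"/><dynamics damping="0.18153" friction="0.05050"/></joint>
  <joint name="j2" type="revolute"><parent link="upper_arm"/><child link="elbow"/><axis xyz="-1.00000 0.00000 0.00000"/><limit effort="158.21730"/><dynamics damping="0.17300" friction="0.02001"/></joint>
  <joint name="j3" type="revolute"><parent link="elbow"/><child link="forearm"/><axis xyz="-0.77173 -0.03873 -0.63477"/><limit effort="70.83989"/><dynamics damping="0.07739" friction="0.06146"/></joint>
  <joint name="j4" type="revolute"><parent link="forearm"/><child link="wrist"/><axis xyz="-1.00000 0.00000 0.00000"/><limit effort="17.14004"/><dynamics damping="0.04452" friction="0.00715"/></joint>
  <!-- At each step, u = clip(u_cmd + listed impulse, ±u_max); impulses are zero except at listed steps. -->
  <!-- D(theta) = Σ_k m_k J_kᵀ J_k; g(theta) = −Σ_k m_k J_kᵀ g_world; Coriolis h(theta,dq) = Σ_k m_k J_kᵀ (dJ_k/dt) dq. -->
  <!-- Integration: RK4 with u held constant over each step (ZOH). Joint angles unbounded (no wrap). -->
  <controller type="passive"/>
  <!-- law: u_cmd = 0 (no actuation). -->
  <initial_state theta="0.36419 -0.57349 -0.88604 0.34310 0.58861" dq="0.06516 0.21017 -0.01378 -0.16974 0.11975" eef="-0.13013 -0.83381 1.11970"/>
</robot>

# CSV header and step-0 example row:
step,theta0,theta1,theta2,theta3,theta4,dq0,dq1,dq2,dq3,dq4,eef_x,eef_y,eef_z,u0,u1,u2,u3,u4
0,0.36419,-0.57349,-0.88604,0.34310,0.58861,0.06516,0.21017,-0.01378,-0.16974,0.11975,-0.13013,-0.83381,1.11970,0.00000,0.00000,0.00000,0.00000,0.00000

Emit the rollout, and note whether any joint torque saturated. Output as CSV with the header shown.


step,theta0,theta1,theta2,theta3,theta4,dq0,dq1,dq2,dq3,dq4,eef_x,eef_y,eef_z,u0,u1,u2,u3,u4
1,0.36459,-0.57188,-0.88678,0.34165,0.59069,0.01530,0.11220,-0.13368,-0.11980,0.29713,-0.13076,-0.83297,1.12003,0.00000,0.00000,0.00000,0.00000,0.00000
2,0.36450,-0.57125,-0.88871,0.34070,0.59455,-0.03355,0.01224,-0.25135,-0.07059,0.47403,-0.13116,-0.83274,1.11927,0.00000,0.00000,0.00000,0.00000,0.00000
3,0.36391,-0.57162,-0.89182,0.34024,0.60016,-0.08403,-0.08458,-0.37128,-0.02192,0.64791,-0.13134,-0.83311,1.11741,0.00000,0.00000,0.00000,0.00000,0.00000
4,0.36281,-0.57297,-0.89609,0.34019,0.60754,-0.13617,-0.18748,-0.48064,0.00475,0.83104,-0.13130,-0.83408,1.11446,0.00000,0.00000,0.00000,0.00000,0.00000
5,0.36119,-0.57539,-0.90139,0.34028,0.61680,-0.18954,-0.29880,-0.57762,0.01015,1.02165,-0.13106,-0.83564,1.11041,0.00000,0.00000,0.00000,0.00000,0.00000
6,0.35902,-0.57897,-0.90762,0.34037,0.62797,-0.24325,-0.41794,-0.66555,0.00648,1.21085,-0.13061,-0.83777,1.10525,0.00000,0.00000,0.00000,0.00000,0.00000
7,0.35632,-0.58378,-0.91468,0.34039,0.64100,-0.29714,-0.54539,-0.74522,-0.00151,1.39435,-0.12996,-0.84048,1.09898,0.00000,0.00000,0.00000,0.00000,0.00000
8,0.35308,-0.58991,-0.92249,0.34033,0.65583,-0.35143,-0.68197,-0.81640,-0.01209,1.56974,-0.12912,-0.84375,1.09158,0.00000,0.00000,0.00000,0.00000,0.00000
9,0.34929,-0.59745,-0.93097,0.34014,0.67237,-0.40683,-0.82911,-0.87759,-0.02752,1.73706,-0.12808,-0.84758,1.08303,0.00000,0.00000,0.00000,0.00000,0.00000
10,0.34494,-0.60653,-0.94000,0.33974,0.69055,-0.46448,-0.98875,-0.92618,-0.05322,1.89829,-0.12684,-0.85197,1.07331,0.00000,0.00000,0.00000,0.00000,0.00000
11,0.33999,-0.61728,-0.94945,0.33902,0.71032,-0.52554,-1.16269,-0.96002,-0.09356,2.05470,-0.12542,-0.85690,1.06240,0.00000,0.00000,0.00000,0.00000,0.00000
12,0.33441,-0.62984,-0.95915,0.33782,0.73162,-0.59103,-1.35216,-0.97821,-0.14978,2.20562,-0.12382,-0.86237,1.05029,0.00000,0.00000,0.00000,0.00000,0.00000
13,0.32815,-0.64438,-0.96896,0.33597,0.75441,-0.66193,-1.55823,-0.98029,-0.22212,2.34972,-0.12205,-0.86834,1.03694,0.00000,0.00000,0.00000,0.00000,0.00000
14,0.32115,-0.66106,-0.97870,0.33332,0.77859,-0.73925,-1.78193,-0.96594,-0.31070,2.48554,-0.12012,-0.87483,1.02235,0.00000,0.00000,0.00000,0.00000,0.00000
15,0.31334,-0.68008,-0.98822,0.32970,0.80408,-0.82403,-2.02427,-0.93492,-0.41556,2.61155,-0.11803,-0.88180,1.00648,0.00000,0.00000,0.00000,0.00000,0.00000
16,0.30464,-0.70161,-0.99734,0.32496,0.83078,-0.91735,-2.28630,-0.88709,-0.53673,2.72611,-0.11580,-0.88925,0.98932,0.00000,0.00000,0.00000,0.00000,0.00000
17,0.29496,-0.72587,-1.00591,0.31892,0.85856,-1.02030,-2.56912,-0.82235,-0.67427,2.82756,-0.11345,-0.89716,0.97083,0.00000,0.00000,0.00000,0.00000,0.00000
18,0.28420,-0.75307,-1.01373,0.31142,0.88728,-1.13399,-2.87387,-0.74065,-0.82828,2.91415,-0.11097,-0.90552,0.95100,0.00000,0.00000,0.00000,0.00000,0.00000
19,0.27224,-0.78343,-1.02066,0.30229,0.91679,-1.25956,-3.20183,-0.64198,-0.99894,2.98408,-0.10839,-0.91430,0.92981,0.00000,0.00000,0.00000,0.00000,0.00000
20,0.25896,-0.81719,-1.02652,0.29138,0.94690,-1.39826,-3.55441,-0.52634,-1.18653,3.03549,-0.10573,-0.92349,0.90723,0.00000,0.00000,0.00000,0.00000,0.00000
21,0.24423,-0.85460,-1.03113,0.27851,0.97743,-1.55142,-3.93325,-0.39375,-1.39144,3.06648,-0.10299,-0.93307,0.88324,0.00000,0.00000,0.00000,0.00000,0.00000
22,0.22788,-0.89595,-1.03434,0.26349,1.00816,-1.72054,-4.34027,-0.24422,-1.61416,3.07505,-0.10019,-0.94303,0.85781,0.00000,0.00000,0.00000,0.00000,0.00000
23,0.20976,-0.94151,-1.03596,0.24616,1.03885,-1.90741,-4.77780,-0.07777,-1.85533,3.05909,-0.09735,-0.95333,0.83092,0.00000,0.00000,0.00000,0.00000,0.00000
24,0.18967,-0.99160,-1.03585,0.22634,1.06924,-2.11437,-5.24644,0.10281,-2.11244,3.01447,-0.09450,-0.96397,0.80256,0.00000,0.00000,0.00000,0.00000,0.00000
25,0.16739,-1.04656,-1.03385,0.20385,1.09904,-2.34412,-5.75110,0.29897,-2.38808,2.93999,-0.09165,-0.97490,0.77268,0.00000,0.00000,0.00000,0.00000,0.00000
26,0.14270,-1.10677,-1.02981,0.17850,1.12794,-2.60023,-6.29779,0.51213,-2.68485,2.83420,-0.08883,-0.98611,0.74128,0.00000,0.00000,0.00000,0.00000,0.00000
27,0.11529,-1.17268,-1.02355,0.15008,1.15561,-2.88766,-6.89309,0.74232,-3.00390,2.69451,-0.08606,-0.99756,0.70832,0.00000,0.00000,0.00000,0.00000,0.00000
28,0.08482,-1.24482,-1.01491,0.11835,1.18171,-3.21341,-7.54633,0.98959,-3.34671,2.51818,-0.08339,-1.00920,0.67379,0.00000,0.00000,0.00000,0.00000,0.00000
29,0.05086,-1.32384,-1.00370,0.08306,1.20585,-3.58770,-8.27129,1.25410,-3.71557,2.30255,-0.08085,-1.02098,0.63766,0.00000,0.00000,0.00000,0.00000,0.00000
30,0.01285,-1.41056,-0.98977,0.04394,1.22762,-4.02625,-9.08960,1.53625,-4.11436,2.04516,-0.07849,-1.03285,0.59991,,,,,
# any joint saturated: no
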